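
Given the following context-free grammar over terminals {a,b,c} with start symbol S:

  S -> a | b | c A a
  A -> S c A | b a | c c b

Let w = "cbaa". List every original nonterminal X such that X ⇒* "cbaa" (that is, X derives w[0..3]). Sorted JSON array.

Convert to CNF:
  S -> T0 X5 | a | b
  A -> S X3 | T0 X4 | T1 T2
  T0 -> c
  T1 -> b
  T2 -> a
  X3 -> T0 A
  X4 -> T0 T1
  X5 -> A T2

CYK table (by increasing span) (cells [i..j] with 0 ≤ i ≤ j ≤ 3 only):
  [0..0]={T0}  "c"  orig:{}
  [1..1]={S,T1}  "b"  orig:{S}
  [2..2]={S,T2}  "a"  orig:{S}
  [3..3]={S,T2}  "a"  orig:{S}
  [0..1]={X4}  "cb"  orig:{}
  [1..2]={A}  "ba"
  [2..3]=∅  "aa"
  [0..2]={X3}  "cba"  orig:{}
  [1..3]={X5}  "baa"  orig:{}
  [0..3]={S}  "cbaa"

Original NTs in T[0,3] deriving "cbaa": ["S"]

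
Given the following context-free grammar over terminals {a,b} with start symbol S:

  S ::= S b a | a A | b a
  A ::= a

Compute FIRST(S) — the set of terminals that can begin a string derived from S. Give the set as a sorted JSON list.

FIRST sets, iterate to fixpoint:
round 1:
  A via A→a: +{a}
  S via S→a A: +{a}
  S via S→b a: +{b}
  S: {a,b}  A: {a}
round 2: (no change)
  S: {a,b}  A: {a}

FIRST(S) = ["a", "b"]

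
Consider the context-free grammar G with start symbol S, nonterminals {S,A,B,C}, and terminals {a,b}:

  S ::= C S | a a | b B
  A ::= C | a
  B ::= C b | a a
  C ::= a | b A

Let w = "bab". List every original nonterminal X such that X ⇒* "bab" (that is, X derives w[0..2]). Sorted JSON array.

CNF form of G:
  S -> C S | T0 B | T1 T1
  A -> T0 A | a
  B -> C T0 | T1 T1
  C -> T0 A | a
  T0 -> b
  T1 -> a

CYK fill, restricted to cells inside w[0..2]:
  T[0,0] 'b' = {T0}  orig:{}
  T[1,1] 'a' = {A,C,T1}  orig:{A,C}
  T[2,2] 'b' = {T0}  orig:{}
  T[0,1] 'ba' = {A,C}
  T[1,2] 'ab' = {B}
  T[0,2] 'bab' = {B,S}

Original NTs in T[0,2] deriving "bab": ["B", "S"]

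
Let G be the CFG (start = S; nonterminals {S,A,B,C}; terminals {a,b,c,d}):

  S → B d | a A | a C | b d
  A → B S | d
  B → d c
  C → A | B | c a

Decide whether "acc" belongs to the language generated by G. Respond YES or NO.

CNF form of G:
  S -> B T0 | T2 A | T2 C | T3 T0
  A -> B S | d
  B -> T0 T1
  C -> B S | T0 T1 | T1 T2 | d
  T0 -> d
  T1 -> c
  T2 -> a
  T3 -> b

CYK table (by increasing span):
  T[0,0] 'a' = {T2}  orig:{}
  T[1,1] 'c' = {T1}  orig:{}
  T[2,2] 'c' = {T1}  orig:{}
  T[0,1] 'ac' = ∅
  T[1,2] 'cc' = ∅
  T[0,2] 'acc' = ∅

S ∉ T[0,2] ⇒ NO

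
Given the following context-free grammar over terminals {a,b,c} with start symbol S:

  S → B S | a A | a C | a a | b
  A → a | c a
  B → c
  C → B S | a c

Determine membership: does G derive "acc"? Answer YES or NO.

Convert to CNF:
  S -> B S | T1 A | T1 C | T1 T1 | b
  A -> T0 T1 | a
  B -> c
  C -> B S | T1 T0
  T0 -> c
  T1 -> a

CYK table (by increasing span):
  T[0,0] 'a' = {A,T1}  orig:{A}
  T[1,1] 'c' = {B,T0}  orig:{B}
  T[2,2] 'c' = {B,T0}  orig:{B}
  T[0,1] 'ac' = {C}
  T[1,2] 'cc' = ∅
  T[0,2] 'acc' = ∅

S ∉ T[0,2] ⇒ NO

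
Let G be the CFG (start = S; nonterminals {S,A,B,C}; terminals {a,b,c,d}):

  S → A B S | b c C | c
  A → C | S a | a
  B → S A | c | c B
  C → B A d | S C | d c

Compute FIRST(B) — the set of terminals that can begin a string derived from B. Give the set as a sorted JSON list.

FIRST sets, iterate to fixpoint:
pass 1:
  A via A→a: +{a}
  B via B→c: +{c}
  C via C→B A d: +{c}
  C via C→d c: +{d}
  S via S→A B S: +{a}
  S via S→b c C: +{b}
  S via S→c: +{c}
  FIRST(S)={a,b,c}  FIRST(A)={a}  FIRST(B)={c}  FIRST(C)={c,d}
pass 2:
  A via A→C: +{c,d}
  A via A→S a: +{b}
  B via B→S A: +{a,b}
  C via C→B A d: +{a,b}
  S via S→A B S: +{d}
  FIRST(S)={a,b,c,d}  FIRST(A)={a,b,c,d}  FIRST(B)={a,b,c}  FIRST(C)={a,b,c,d}
pass 3:
  B via B→S A: +{d}
  FIRST(S)={a,b,c,d}  FIRST(A)={a,b,c,d}  FIRST(B)={a,b,c,d}  FIRST(C)={a,b,c,d}
pass 4: — fixpoint
  FIRST(S)={a,b,c,d}  FIRST(A)={a,b,c,d}  FIRST(B)={a,b,c,d}  FIRST(C)={a,b,c,d}

FIRST(B) = ["a", "b", "c", "d"]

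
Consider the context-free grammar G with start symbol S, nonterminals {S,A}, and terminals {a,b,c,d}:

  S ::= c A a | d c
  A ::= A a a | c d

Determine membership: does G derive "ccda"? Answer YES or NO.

CNF form of G:
  S -> T1 X4 | T2 T1
  A -> A X3 | T1 T2
  T0 -> a
  T1 -> c
  T2 -> d
  X3 -> T0 T0
  X4 -> A T0

CYK table (by increasing span):
  T[0,0] 'c' = {T1}  orig:{}
  T[1,1] 'c' = {T1}  orig:{}
  T[2,2] 'd' = {T2}  orig:{}
  T[3,3] 'a' = {T0}  orig:{}
  T[0,1] 'cc' = ∅
  T[1,2] 'cd' = {A}
  T[2,3] 'da' = ∅
  T[0,2] 'ccd' = ∅
  T[1,3] 'cda' = {X4}  orig:{}
  T[0,3] 'ccda' = {S}

S ∈ T[0,3] ⇒ YES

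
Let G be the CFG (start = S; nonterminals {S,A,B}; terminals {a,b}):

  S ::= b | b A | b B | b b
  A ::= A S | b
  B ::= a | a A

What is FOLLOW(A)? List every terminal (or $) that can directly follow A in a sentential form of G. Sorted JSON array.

FIRST sets, iterate to fixpoint:
iter 1:
  A via A→b: +{b}
  B via B→a: +{a}
  S via S→b: +{b}
  FIRST[S]={b}  FIRST[A]={b}  FIRST[B]={a}
iter 2: (stable)
  FIRST[S]={b}  FIRST[A]={b}  FIRST[B]={a}

FOLLOW sets:
seed FOLLOW(S) with $
[1]
  A→A S: FOLLOW(A) ⊇ FIRST(S) = {b}; new: +{b}
  A→A S: FOLLOW(S) ⊇ FOLLOW(A) ⊇ {b}; new: +{b}
  S→b A: FOLLOW(A) ⊇ FOLLOW(S) ⊇ {$,b}; new: +{$}
  S→b B: FOLLOW(B) ⊇ FOLLOW(S) ⊇ {$,b}; new: +{$,b}
  FOLLOW[S]={$,b}  FOLLOW[A]={$,b}  FOLLOW[B]={$,b}
[2] done
  FOLLOW[S]={$,b}  FOLLOW[A]={$,b}  FOLLOW[B]={$,b}

FOLLOW(A) = ["$", "b"]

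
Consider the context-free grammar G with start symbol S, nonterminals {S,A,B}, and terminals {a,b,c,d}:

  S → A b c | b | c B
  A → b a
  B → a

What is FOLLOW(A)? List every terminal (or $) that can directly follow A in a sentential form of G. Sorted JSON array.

FIRST iteration:
[1]
  A via A→b a: +{b}
  B via B→a: +{a}
  S via S→A b c: +{b}
  S via S→c B: +{c}
  FIRST[S]={b,c}  FIRST[A]={b}  FIRST[B]={a}
[2] — fixpoint
  FIRST[S]={b,c}  FIRST[A]={b}  FIRST[B]={a}

FOLLOW sets:
initialize: $ ∈ FOLLOW(S)
round 1:
  S→A b c: FOLLOW(A) ⊇ FIRST(b) = {b}; new: +{b}
  S→c B: FOLLOW(B) ⊇ FOLLOW(S) ⊇ {$}; new: +{$}
  S: {$}  A: {b}  B: {$}
round 2: (no change)
  S: {$}  A: {b}  B: {$}

FOLLOW(A) = ["b"]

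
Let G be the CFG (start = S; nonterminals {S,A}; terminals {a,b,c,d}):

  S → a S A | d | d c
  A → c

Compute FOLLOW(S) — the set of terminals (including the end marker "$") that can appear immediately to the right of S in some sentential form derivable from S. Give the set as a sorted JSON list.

Compute FIRST by fixpoint:
iter 1:
  A via A→c: +{c}
  S via S→a S A: +{a}
  S via S→d: +{d}
  FIRST[S]={a,d}  FIRST[A]={c}
iter 2: — fixpoint
  FIRST[S]={a,d}  FIRST[A]={c}

FOLLOW sets:
seed FOLLOW(S) with $
pass 1:
  S→a S A: FOLLOW(S) ⊇ FIRST(A) = {c}; new: +{c}
  S→a S A: FOLLOW(A) ⊇ FOLLOW(S) ⊇ {$,c}; new: +{$,c}
  S: {$,c}  A: {$,c}
pass 2: — fixpoint
  S: {$,c}  A: {$,c}

FOLLOW(S) = ["$", "c"]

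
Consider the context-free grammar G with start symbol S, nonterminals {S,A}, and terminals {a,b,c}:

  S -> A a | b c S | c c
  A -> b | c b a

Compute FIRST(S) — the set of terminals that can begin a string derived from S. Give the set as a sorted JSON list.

FIRST iteration:
round 1:
  A via A→b: +{b}
  A via A→c b a: +{c}
  S via S→A a: +{b,c}
  FIRST[S]={b,c}  FIRST[A]={b,c}
round 2: (no change)
  FIRST[S]={b,c}  FIRST[A]={b,c}

FIRST(S) = ["b", "c"]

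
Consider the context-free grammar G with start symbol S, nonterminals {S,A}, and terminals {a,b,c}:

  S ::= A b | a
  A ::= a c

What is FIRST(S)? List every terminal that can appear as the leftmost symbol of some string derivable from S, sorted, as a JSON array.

FIRST sets, iterate to fixpoint:
[1]
  A via A→a c: +{a}
  S via S→A b: +{a}
  FIRST[S]={a}  FIRST[A]={a}
[2] done
  FIRST[S]={a}  FIRST[A]={a}

FIRST(S) = ["a"]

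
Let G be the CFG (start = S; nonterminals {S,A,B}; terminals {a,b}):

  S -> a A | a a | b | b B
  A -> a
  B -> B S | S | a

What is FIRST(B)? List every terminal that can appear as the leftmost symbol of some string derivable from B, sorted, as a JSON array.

Compute FIRST by fixpoint:
[1]
  A via A→a: +{a}
  B via B→a: +{a}
  S via S→a A: +{a}
  S via S→b: +{b}
  FIRST(S)={a,b}  FIRST(A)={a}  FIRST(B)={a}
[2]
  B via B→S: +{b}
  FIRST(S)={a,b}  FIRST(A)={a}  FIRST(B)={a,b}
[3] — fixpoint
  FIRST(S)={a,b}  FIRST(A)={a}  FIRST(B)={a,b}

FIRST(B) = ["a", "b"]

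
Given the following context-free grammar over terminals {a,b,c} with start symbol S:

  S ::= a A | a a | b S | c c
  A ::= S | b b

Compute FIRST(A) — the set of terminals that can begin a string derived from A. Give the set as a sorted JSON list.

FIRST iteration:
pass 1:
  A via A→b b: +{b}
  S via S→a A: +{a}
  S via S→b S: +{b}
  S via S→c c: +{c}
  S: {a,b,c}  A: {b}
pass 2:
  A via A→S: +{a,c}
  S: {a,b,c}  A: {a,b,c}
pass 3: (stable)
  S: {a,b,c}  A: {a,b,c}

FIRST(A) = ["a", "b", "c"]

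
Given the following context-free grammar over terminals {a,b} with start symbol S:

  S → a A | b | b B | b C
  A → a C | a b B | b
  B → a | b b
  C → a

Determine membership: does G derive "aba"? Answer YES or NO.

CNF form of G:
  S -> T0 A | T1 B | T1 C | b
  A -> T0 C | T0 X2 | b
  B -> T1 T1 | a
  C -> a
  T0 -> a
  T1 -> b
  X2 -> T1 B

CYK fill:
  cell(0,0) a: {B,C,T0}  orig:{B,C}
  cell(1,1) b: {A,S,T1}  orig:{A,S}
  cell(2,2) a: {B,C,T0}  orig:{B,C}
  cell(0,1) ab: {S}
  cell(1,2) ba: {S,X2}  orig:{S}
  cell(0,2) aba: {A}

S ∉ T[0,2] ⇒ NO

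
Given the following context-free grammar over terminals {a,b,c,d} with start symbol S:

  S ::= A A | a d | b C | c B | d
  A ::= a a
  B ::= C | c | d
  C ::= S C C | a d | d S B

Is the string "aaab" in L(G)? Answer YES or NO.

CNF form of G:
  S -> A A | T0 T1 | T2 C | T3 B | d
  A -> T0 T0
  B -> S X4 | T0 T1 | T1 X5 | c | d
  C -> S X6 | T0 T1 | T1 X7
  T0 -> a
  T1 -> d
  T2 -> b
  T3 -> c
  X4 -> C C
  X5 -> S B
  X6 -> C C
  X7 -> S B

CYK fill:
  cell(0,0) a: {T0}  orig:{}
  cell(1,1) a: {T0}  orig:{}
  cell(2,2) a: {T0}  orig:{}
  cell(3,3) b: {T2}  orig:{}
  cell(0,1) aa: {A}
  cell(1,2) aa: {A}
  cell(2,3) ab: ∅
  cell(0,2) aaa: ∅
  cell(1,3) aab: ∅
  cell(0,3) aaab: ∅

S ∉ T[0,3] ⇒ NO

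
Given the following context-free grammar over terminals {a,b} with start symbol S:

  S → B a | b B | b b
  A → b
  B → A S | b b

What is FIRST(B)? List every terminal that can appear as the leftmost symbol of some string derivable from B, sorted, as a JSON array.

FIRST iteration:
round 1:
  A via A→b: +{b}
  B via B→A S: +{b}
  S via S→B a: +{b}
  FIRST[S]={b}  FIRST[A]={b}  FIRST[B]={b}
round 2: (stable)
  FIRST[S]={b}  FIRST[A]={b}  FIRST[B]={b}

FIRST(B) = ["b"]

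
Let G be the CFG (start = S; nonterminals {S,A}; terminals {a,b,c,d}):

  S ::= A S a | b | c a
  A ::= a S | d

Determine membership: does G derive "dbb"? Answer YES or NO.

Convert to CNF:
  S -> A X2 | T1 T0 | b
  A -> T0 S | d
  T0 -> a
  T1 -> c
  X2 -> S T0

CYK table (by increasing span):
  [0..0]={A}  "d"
  [1..1]={S}  "b"
  [2..2]={S}  "b"
  [0..1]=∅  "db"
  [1..2]=∅  "bb"
  [0..2]=∅  "dbb"

S ∉ T[0,2] ⇒ NO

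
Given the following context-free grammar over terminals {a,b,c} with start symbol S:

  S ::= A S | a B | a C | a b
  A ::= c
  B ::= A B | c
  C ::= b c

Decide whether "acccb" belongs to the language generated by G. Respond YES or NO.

CNF form of G:
  S -> A S | T2 B | T2 C | T2 T0
  A -> c
  B -> A B | c
  C -> T0 T1
  T0 -> b
  T1 -> c
  T2 -> a

CYK table (by increasing span):
  T[0,0] 'a' = {T2}  orig:{}
  T[1,1] 'c' = {A,B,T1}  orig:{A,B}
  T[2,2] 'c' = {A,B,T1}  orig:{A,B}
  T[3,3] 'c' = {A,B,T1}  orig:{A,B}
  T[4,4] 'b' = {T0}  orig:{}
  T[0,1] 'ac' = {S}
  T[1,2] 'cc' = {B}
  T[2,3] 'cc' = {B}
  T[3,4] 'cb' = ∅
  T[0,2] 'acc' = {S}
  T[1,3] 'ccc' = {B}
  T[2,4] 'ccb' = ∅
  T[0,3] 'accc' = {S}
  T[1,4] 'cccb' = ∅
  T[0,4] 'acccb' = ∅

S ∉ T[0,4] ⇒ NO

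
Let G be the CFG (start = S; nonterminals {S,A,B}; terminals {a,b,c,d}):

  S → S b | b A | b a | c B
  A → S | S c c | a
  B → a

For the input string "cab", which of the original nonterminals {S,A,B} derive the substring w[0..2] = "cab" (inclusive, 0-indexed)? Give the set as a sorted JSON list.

CNF form of G:
  S -> S T0 | T0 A | T0 T2 | T1 B
  A -> S T0 | S X3 | T0 A | T0 T2 | T1 B | a
  B -> a
  T0 -> b
  T1 -> c
  T2 -> a
  X3 -> T1 T1

Fill CYK table bottom-up (cells [i..j] with 0 ≤ i ≤ j ≤ 2 only):
  cell(0,0) c: {T1}  orig:{}
  cell(1,1) a: {A,B,T2}  orig:{A,B}
  cell(2,2) b: {T0}  orig:{}
  cell(0,1) ca: {A,S}
  cell(1,2) ab: ∅
  cell(0,2) cab: {A,S}

Original NTs in T[0,2] deriving "cab": ["A", "S"]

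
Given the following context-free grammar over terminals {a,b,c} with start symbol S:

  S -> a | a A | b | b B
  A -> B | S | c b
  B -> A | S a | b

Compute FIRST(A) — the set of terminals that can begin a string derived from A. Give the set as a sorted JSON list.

Compute FIRST by fixpoint:
[1]
  A via A→c b: +{c}
  B via B→A: +{c}
  B via B→b: +{b}
  S via S→a: +{a}
  S via S→b: +{b}
  FIRST[S]={a,b}  FIRST[A]={c}  FIRST[B]={b,c}
[2]
  A via A→B: +{b}
  A via A→S: +{a}
  B via B→A: +{a}
  FIRST[S]={a,b}  FIRST[A]={a,b,c}  FIRST[B]={a,b,c}
[3] (stable)
  FIRST[S]={a,b}  FIRST[A]={a,b,c}  FIRST[B]={a,b,c}

FIRST(A) = ["a", "b", "c"]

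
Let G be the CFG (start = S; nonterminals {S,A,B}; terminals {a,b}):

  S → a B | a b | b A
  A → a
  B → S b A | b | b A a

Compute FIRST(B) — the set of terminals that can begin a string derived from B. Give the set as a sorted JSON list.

Compute FIRST by fixpoint:
round 1:
  A via A→a: +{a}
  B via B→b: +{b}
  S via S→a B: +{a}
  S via S→b A: +{b}
  FIRST(S)={a,b}  FIRST(A)={a}  FIRST(B)={b}
round 2:
  B via B→S b A: +{a}
  FIRST(S)={a,b}  FIRST(A)={a}  FIRST(B)={a,b}
round 3: done
  FIRST(S)={a,b}  FIRST(A)={a}  FIRST(B)={a,b}

FIRST(B) = ["a", "b"]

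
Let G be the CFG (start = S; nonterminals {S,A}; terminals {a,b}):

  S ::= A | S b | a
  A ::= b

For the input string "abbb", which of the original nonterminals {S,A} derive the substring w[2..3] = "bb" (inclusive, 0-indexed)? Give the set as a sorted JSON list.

Convert to CNF:
  S -> S T0 | a | b
  A -> b
  T0 -> b

CYK fill — only the sub-triangle for w[2..3]:
  [2..2]={A,S,T0}  "b"  orig:{A,S}
  [3..3]={A,S,T0}  "b"  orig:{A,S}
  [2..3]={S}  "bb"

Original NTs in T[2,3] deriving "bb": ["S"]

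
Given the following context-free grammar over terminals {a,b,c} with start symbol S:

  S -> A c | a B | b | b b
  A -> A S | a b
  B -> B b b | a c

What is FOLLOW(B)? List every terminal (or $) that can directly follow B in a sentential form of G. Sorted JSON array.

FIRST sets, iterate to fixpoint:
round 1:
  A via A→a b: +{a}
  B via B→a c: +{a}
  S via S→A c: +{a}
  S via S→b: +{b}
  FIRST[S]={a,b}  FIRST[A]={a}  FIRST[B]={a}
round 2: (no change)
  FIRST[S]={a,b}  FIRST[A]={a}  FIRST[B]={a}

Compute FOLLOW by fixpoint:
initialize: $ ∈ FOLLOW(S)
iter 1:
  A→A S: FOLLOW(A) ⊇ FIRST(S) = {a,b}; new: +{a,b}
  A→A S: FOLLOW(S) ⊇ FOLLOW(A) ⊇ {a,b}; new: +{a,b}
  B→B b b: FOLLOW(B) ⊇ FIRST(b) = {b}; new: +{b}
  S→A c: FOLLOW(A) ⊇ FIRST(c) = {c}; new: +{c}
  S→a B: FOLLOW(B) ⊇ FOLLOW(S) ⊇ {$,a,b}; new: +{$,a}
  FOLLOW[S]={$,a,b}  FOLLOW[A]={a,b,c}  FOLLOW[B]={$,a,b}
iter 2:
  A→A S: FOLLOW(S) ⊇ FOLLOW(A) ⊇ {a,b,c}; new: +{c}
  S→a B: FOLLOW(B) ⊇ FOLLOW(S) ⊇ {$,a,b,c}; new: +{c}
  FOLLOW[S]={$,a,b,c}  FOLLOW[A]={a,b,c}  FOLLOW[B]={$,a,b,c}
iter 3: — fixpoint
  FOLLOW[S]={$,a,b,c}  FOLLOW[A]={a,b,c}  FOLLOW[B]={$,a,b,c}

FOLLOW(B) = ["$", "a", "b", "c"]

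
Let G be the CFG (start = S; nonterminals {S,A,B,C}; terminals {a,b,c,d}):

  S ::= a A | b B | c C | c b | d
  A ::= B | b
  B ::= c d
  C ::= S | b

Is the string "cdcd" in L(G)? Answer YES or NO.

Convert to CNF:
  S -> T0 C | T0 T3 | T2 A | T3 B | d
  A -> T0 T1 | b
  B -> T0 T1
  C -> T0 C | T0 T3 | T2 A | T3 B | b | d
  T0 -> c
  T1 -> d
  T2 -> a
  T3 -> b

CYK fill:
  T[0,0] 'c' = {T0}  orig:{}
  T[1,1] 'd' = {C,S,T1}  orig:{C,S}
  T[2,2] 'c' = {T0}  orig:{}
  T[3,3] 'd' = {C,S,T1}  orig:{C,S}
  T[0,1] 'cd' = {A,B,C,S}
  T[1,2] 'dc' = ∅
  T[2,3] 'cd' = {A,B,C,S}
  T[0,2] 'cdc' = ∅
  T[1,3] 'dcd' = ∅
  T[0,3] 'cdcd' = ∅

S ∉ T[0,3] ⇒ NO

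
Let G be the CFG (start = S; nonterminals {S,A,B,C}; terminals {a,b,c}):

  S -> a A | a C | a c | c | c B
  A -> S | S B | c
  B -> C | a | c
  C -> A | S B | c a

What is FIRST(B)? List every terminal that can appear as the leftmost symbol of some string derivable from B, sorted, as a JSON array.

FIRST iteration:
round 1:
  A via A→c: +{c}
  B via B→a: +{a}
  B via B→c: +{c}
  C via C→A: +{c}
  S via S→a A: +{a}
  S via S→c: +{c}
  S: {a,c}  A: {c}  B: {a,c}  C: {c}
round 2:
  A via A→S: +{a}
  C via C→A: +{a}
  S: {a,c}  A: {a,c}  B: {a,c}  C: {a,c}
round 3: done
  S: {a,c}  A: {a,c}  B: {a,c}  C: {a,c}

FIRST(B) = ["a", "c"]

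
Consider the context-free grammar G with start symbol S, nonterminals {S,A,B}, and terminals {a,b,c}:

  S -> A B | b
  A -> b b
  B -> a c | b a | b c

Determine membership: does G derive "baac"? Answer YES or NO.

CNF form of G:
  S -> A B | b
  A -> T0 T0
  B -> T0 T1 | T0 T2 | T1 T2
  T0 -> b
  T1 -> a
  T2 -> c

CYK table (by increasing span):
  [0..0]={S,T0}  "b"  orig:{S}
  [1..1]={T1}  "a"  orig:{}
  [2..2]={T1}  "a"  orig:{}
  [3..3]={T2}  "c"  orig:{}
  [0..1]={B}  "ba"
  [1..2]=∅  "aa"
  [2..3]={B}  "ac"
  [0..2]=∅  "baa"
  [1..3]=∅  "aac"
  [0..3]=∅  "baac"

S ∉ T[0,3] ⇒ NO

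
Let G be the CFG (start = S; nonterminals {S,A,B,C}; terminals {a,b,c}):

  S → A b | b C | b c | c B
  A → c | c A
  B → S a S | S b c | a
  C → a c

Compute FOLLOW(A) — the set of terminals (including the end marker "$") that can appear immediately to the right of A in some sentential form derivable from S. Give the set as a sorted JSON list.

FIRST iteration:
iter 1:
  A via A→c: +{c}
  B via B→a: +{a}
  C via C→a c: +{a}
  S via S→A b: +{c}
  S via S→b C: +{b}
  FIRST[S]={b,c}  FIRST[A]={c}  FIRST[B]={a}  FIRST[C]={a}
iter 2:
  B via B→S a S: +{b,c}
  FIRST[S]={b,c}  FIRST[A]={c}  FIRST[B]={a,b,c}  FIRST[C]={a}
iter 3: done
  FIRST[S]={b,c}  FIRST[A]={c}  FIRST[B]={a,b,c}  FIRST[C]={a}

FOLLOW sets:
FOLLOW(S) := {$}
[1]
  B→S a S: FOLLOW(S) ⊇ FIRST(a) = {a}; new: +{a}
  B→S b c: FOLLOW(S) ⊇ FIRST(b) = {b}; new: +{b}
  S→A b: FOLLOW(A) ⊇ FIRST(b) = {b}; new: +{b}
  S→b C: FOLLOW(C) ⊇ FOLLOW(S) ⊇ {$,a,b}; new: +{$,a,b}
  S→c B: FOLLOW(B) ⊇ FOLLOW(S) ⊇ {$,a,b}; new: +{$,a,b}
  S: {$,a,b}  A: {b}  B: {$,a,b}  C: {$,a,b}
[2] — fixpoint
  S: {$,a,b}  A: {b}  B: {$,a,b}  C: {$,a,b}

FOLLOW(A) = ["b"]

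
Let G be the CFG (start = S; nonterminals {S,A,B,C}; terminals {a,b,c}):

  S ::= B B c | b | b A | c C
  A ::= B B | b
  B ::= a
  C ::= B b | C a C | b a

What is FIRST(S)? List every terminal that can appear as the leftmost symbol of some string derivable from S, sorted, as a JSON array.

FIRST iteration:
[1]
  A via A→b: +{b}
  B via B→a: +{a}
  C via C→B b: +{a}
  C via C→b a: +{b}
  S via S→B B c: +{a}
  S via S→b: +{b}
  S via S→c C: +{c}
  FIRST(S)={a,b,c}  FIRST(A)={b}  FIRST(B)={a}  FIRST(C)={a,b}
[2]
  A via A→B B: +{a}
  FIRST(S)={a,b,c}  FIRST(A)={a,b}  FIRST(B)={a}  FIRST(C)={a,b}
[3] (no change)
  FIRST(S)={a,b,c}  FIRST(A)={a,b}  FIRST(B)={a}  FIRST(C)={a,b}

FIRST(S) = ["a", "b", "c"]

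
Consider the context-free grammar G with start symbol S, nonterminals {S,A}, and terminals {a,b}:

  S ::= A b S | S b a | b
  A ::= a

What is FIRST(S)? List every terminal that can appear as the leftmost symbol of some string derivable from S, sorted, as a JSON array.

Compute FIRST by fixpoint:
pass 1:
  A via A→a: +{a}
  S via S→A b S: +{a}
  S via S→b: +{b}
  S: {a,b}  A: {a}
pass 2: — fixpoint
  S: {a,b}  A: {a}

FIRST(S) = ["a", "b"]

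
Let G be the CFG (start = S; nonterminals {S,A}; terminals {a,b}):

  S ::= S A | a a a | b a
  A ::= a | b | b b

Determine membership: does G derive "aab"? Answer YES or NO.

CNF form of G:
  S -> S A | T0 T1 | T1 X2
  A -> T0 T0 | a | b
  T0 -> b
  T1 -> a
  X2 -> T1 T1

CYK fill:
  [0..0]={A,T1}  "a"  orig:{A}
  [1..1]={A,T1}  "a"  orig:{A}
  [2..2]={A,T0}  "b"  orig:{A}
  [0..1]={X2}  "aa"  orig:{}
  [1..2]=∅  "ab"
  [0..2]=∅  "aab"

S ∉ T[0,2] ⇒ NO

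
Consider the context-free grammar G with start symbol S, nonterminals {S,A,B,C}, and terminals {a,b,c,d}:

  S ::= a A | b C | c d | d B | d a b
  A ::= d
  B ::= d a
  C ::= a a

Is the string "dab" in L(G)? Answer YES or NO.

Convert to CNF:
  S -> T0 B | T0 X4 | T1 A | T2 C | T3 T0
  A -> d
  B -> T0 T1
  C -> T1 T1
  T0 -> d
  T1 -> a
  T2 -> b
  T3 -> c
  X4 -> T1 T2

CYK table (by increasing span):
  cell(0,0) d: {A,T0}  orig:{A}
  cell(1,1) a: {T1}  orig:{}
  cell(2,2) b: {T2}  orig:{}
  cell(0,1) da: {B}
  cell(1,2) ab: {X4}  orig:{}
  cell(0,2) dab: {S}

S ∈ T[0,2] ⇒ YES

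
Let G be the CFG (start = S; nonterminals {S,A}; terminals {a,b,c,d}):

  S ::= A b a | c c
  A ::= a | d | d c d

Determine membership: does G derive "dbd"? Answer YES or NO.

CNF form of G:
  S -> A X5 | T1 T1
  A -> T0 X4 | a | d
  T0 -> d
  T1 -> c
  T2 -> b
  T3 -> a
  X4 -> T1 T0
  X5 -> T2 T3

CYK fill:
  cell(0,0) d: {A,T0}  orig:{A}
  cell(1,1) b: {T2}  orig:{}
  cell(2,2) d: {A,T0}  orig:{A}
  cell(0,1) db: ∅
  cell(1,2) bd: ∅
  cell(0,2) dbd: ∅

S ∉ T[0,2] ⇒ NO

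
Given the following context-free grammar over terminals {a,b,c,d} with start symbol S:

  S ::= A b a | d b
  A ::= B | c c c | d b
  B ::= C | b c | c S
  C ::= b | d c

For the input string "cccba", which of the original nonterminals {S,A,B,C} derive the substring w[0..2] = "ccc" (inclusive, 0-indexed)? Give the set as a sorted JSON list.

CNF form of G:
  S -> A X5 | T2 T0
  A -> T0 T1 | T1 S | T1 X4 | T2 T0 | T2 T1 | b
  B -> T0 T1 | T1 S | T2 T1 | b
  C -> T2 T1 | b
  T0 -> b
  T1 -> c
  T2 -> d
  T3 -> a
  X4 -> T1 T1
  X5 -> T0 T3

Fill CYK table bottom-up (cells [i..j] with 0 ≤ i ≤ j ≤ 2 only):
  [0..0]={T1}  "c"  orig:{}
  [1..1]={T1}  "c"  orig:{}
  [2..2]={T1}  "c"  orig:{}
  [0..1]={X4}  "cc"  orig:{}
  [1..2]={X4}  "cc"  orig:{}
  [0..2]={A}  "ccc"

Original NTs in T[0,2] deriving "ccc": ["A"]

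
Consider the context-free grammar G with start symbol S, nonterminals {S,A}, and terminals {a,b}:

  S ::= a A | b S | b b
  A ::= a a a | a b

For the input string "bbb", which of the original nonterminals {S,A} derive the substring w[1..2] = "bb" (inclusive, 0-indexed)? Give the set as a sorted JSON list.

CNF form of G:
  S -> T0 A | T1 S | T1 T1
  A -> T0 T1 | T0 X2
  T0 -> a
  T1 -> b
  X2 -> T0 T0

CYK fill (cells [i..j] with 1 ≤ i ≤ j ≤ 2 only):
  cell(1,1) b: {T1}  orig:{}
  cell(2,2) b: {T1}  orig:{}
  cell(1,2) bb: {S}

Original NTs in T[1,2] deriving "bb": ["S"]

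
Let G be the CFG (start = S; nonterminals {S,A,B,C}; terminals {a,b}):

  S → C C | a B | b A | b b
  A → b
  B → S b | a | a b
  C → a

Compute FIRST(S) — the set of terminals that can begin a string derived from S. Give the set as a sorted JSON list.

FIRST sets, iterate to fixpoint:
pass 1:
  A via A→b: +{b}
  B via B→a: +{a}
  C via C→a: +{a}
  S via S→C C: +{a}
  S via S→b A: +{b}
  FIRST(S)={a,b}  FIRST(A)={b}  FIRST(B)={a}  FIRST(C)={a}
pass 2:
  B via B→S b: +{b}
  FIRST(S)={a,b}  FIRST(A)={b}  FIRST(B)={a,b}  FIRST(C)={a}
pass 3: (stable)
  FIRST(S)={a,b}  FIRST(A)={b}  FIRST(B)={a,b}  FIRST(C)={a}

FIRST(S) = ["a", "b"]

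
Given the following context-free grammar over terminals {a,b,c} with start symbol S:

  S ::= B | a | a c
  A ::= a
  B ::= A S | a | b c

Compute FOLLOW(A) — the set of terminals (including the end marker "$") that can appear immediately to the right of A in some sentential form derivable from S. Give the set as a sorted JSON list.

FIRST sets, iterate to fixpoint:
round 1:
  A via A→a: +{a}
  B via B→A S: +{a}
  B via B→b c: +{b}
  S via S→B: +{a,b}
  FIRST(S)={a,b}  FIRST(A)={a}  FIRST(B)={a,b}
round 2: (no change)
  FIRST(S)={a,b}  FIRST(A)={a}  FIRST(B)={a,b}

Compute FOLLOW by fixpoint:
FOLLOW(S) := {$}
round 1:
  B→A S: FOLLOW(A) ⊇ FIRST(S) = {a,b}; new: +{a,b}
  S→B: FOLLOW(B) ⊇ FOLLOW(S) ⊇ {$}; new: +{$}
  FOLLOW(S)={$}  FOLLOW(A)={a,b}  FOLLOW(B)={$}
round 2: done
  FOLLOW(S)={$}  FOLLOW(A)={a,b}  FOLLOW(B)={$}

FOLLOW(A) = ["a", "b"]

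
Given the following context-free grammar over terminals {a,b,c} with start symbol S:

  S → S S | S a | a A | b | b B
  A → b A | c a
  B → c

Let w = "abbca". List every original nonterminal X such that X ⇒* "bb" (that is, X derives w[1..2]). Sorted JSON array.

CNF form of G:
  S -> S S | S T2 | T0 B | T2 A | b
  A -> T0 A | T1 T2
  B -> c
  T0 -> b
  T1 -> c
  T2 -> a

CYK table (by increasing span) — only the sub-triangle for w[1..2]:
  cell(1,1) b: {S,T0}  orig:{S}
  cell(2,2) b: {S,T0}  orig:{S}
  cell(1,2) bb: {S}

Original NTs in T[1,2] deriving "bb": ["S"]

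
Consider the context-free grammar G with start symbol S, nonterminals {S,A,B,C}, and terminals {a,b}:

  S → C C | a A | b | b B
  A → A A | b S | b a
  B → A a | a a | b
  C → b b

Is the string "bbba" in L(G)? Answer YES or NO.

CNF form of G:
  S -> C C | T0 B | T1 A | b
  A -> A A | T0 S | T0 T1
  B -> A T1 | T1 T1 | b
  C -> T0 T0
  T0 -> b
  T1 -> a

CYK fill:
  T[0,0] 'b' = {B,S,T0}  orig:{B,S}
  T[1,1] 'b' = {B,S,T0}  orig:{B,S}
  T[2,2] 'b' = {B,S,T0}  orig:{B,S}
  T[3,3] 'a' = {T1}  orig:{}
  T[0,1] 'bb' = {A,C,S}
  T[1,2] 'bb' = {A,C,S}
  T[2,3] 'ba' = {A}
  T[0,2] 'bbb' = {A}
  T[1,3] 'bba' = {B}
  T[0,3] 'bbba' = {A,B,S}

S ∈ T[0,3] ⇒ YES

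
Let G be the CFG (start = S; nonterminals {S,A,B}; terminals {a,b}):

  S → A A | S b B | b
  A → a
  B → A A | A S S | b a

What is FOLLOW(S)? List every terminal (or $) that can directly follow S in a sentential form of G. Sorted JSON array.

Compute FIRST by fixpoint:
round 1:
  A via A→a: +{a}
  B via B→A A: +{a}
  B via B→b a: +{b}
  S via S→A A: +{a}
  S via S→b: +{b}
  S: {a,b}  A: {a}  B: {a,b}
round 2: (stable)
  S: {a,b}  A: {a}  B: {a,b}

FOLLOW sets:
FOLLOW(S) := {$}
pass 1:
  B→A A: FOLLOW(A) ⊇ FIRST(A) = {a}; new: +{a}
  B→A S S: FOLLOW(A) ⊇ FIRST(S) = {a,b}; new: +{b}
  B→A S S: FOLLOW(S) ⊇ FIRST(S) = {a,b}; new: +{a,b}
  S→A A: FOLLOW(A) ⊇ FOLLOW(S) ⊇ {$,a,b}; new: +{$}
  S→S b B: FOLLOW(B) ⊇ FOLLOW(S) ⊇ {$,a,b}; new: +{$,a,b}
  FOLLOW(S)={$,a,b}  FOLLOW(A)={$,a,b}  FOLLOW(B)={$,a,b}
pass 2: (no change)
  FOLLOW(S)={$,a,b}  FOLLOW(A)={$,a,b}  FOLLOW(B)={$,a,b}

FOLLOW(S) = ["$", "a", "b"]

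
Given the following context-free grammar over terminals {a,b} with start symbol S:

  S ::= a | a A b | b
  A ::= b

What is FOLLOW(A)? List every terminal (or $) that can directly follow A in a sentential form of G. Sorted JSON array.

Compute FIRST by fixpoint:
pass 1:
  A via A→b: +{b}
  S via S→a: +{a}
  S via S→b: +{b}
  FIRST(S)={a,b}  FIRST(A)={b}
pass 2: done
  FIRST(S)={a,b}  FIRST(A)={b}

FOLLOW sets:
seed FOLLOW(S) with $
pass 1:
  S→a A b: FOLLOW(A) ⊇ FIRST(b) = {b}; new: +{b}
  FOLLOW[S]={$}  FOLLOW[A]={b}
pass 2: (no change)
  FOLLOW[S]={$}  FOLLOW[A]={b}

FOLLOW(A) = ["b"]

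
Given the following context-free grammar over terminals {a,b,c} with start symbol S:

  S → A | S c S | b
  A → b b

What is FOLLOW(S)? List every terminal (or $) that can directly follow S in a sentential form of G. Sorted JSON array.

Compute FIRST by fixpoint:
round 1:
  A via A→b b: +{b}
  S via S→A: +{b}
  S: {b}  A: {b}
round 2: done
  S: {b}  A: {b}

FOLLOW sets:
FOLLOW(S) := {$}
[1]
  S→A: FOLLOW(A) ⊇ FOLLOW(S) ⊇ {$}; new: +{$}
  S→S c S: FOLLOW(S) ⊇ FIRST(c) = {c}; new: +{c}
  FOLLOW[S]={$,c}  FOLLOW[A]={$}
[2]
  S→A: FOLLOW(A) ⊇ FOLLOW(S) ⊇ {$,c}; new: +{c}
  FOLLOW[S]={$,c}  FOLLOW[A]={$,c}
[3] (no change)
  FOLLOW[S]={$,c}  FOLLOW[A]={$,c}

FOLLOW(S) = ["$", "c"]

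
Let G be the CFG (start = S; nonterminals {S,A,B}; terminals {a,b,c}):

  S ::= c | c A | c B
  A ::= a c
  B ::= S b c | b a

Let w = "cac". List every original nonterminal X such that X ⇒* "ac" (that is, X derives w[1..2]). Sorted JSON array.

Convert to CNF:
  S -> T1 A | T1 B | c
  A -> T0 T1
  B -> S X3 | T2 T0
  T0 -> a
  T1 -> c
  T2 -> b
  X3 -> T2 T1

Fill CYK table bottom-up, restricted to cells inside w[1..2]:
  cell(1,1) a: {T0}  orig:{}
  cell(2,2) c: {S,T1}  orig:{S}
  cell(1,2) ac: {A}

Original NTs in T[1,2] deriving "ac": ["A"]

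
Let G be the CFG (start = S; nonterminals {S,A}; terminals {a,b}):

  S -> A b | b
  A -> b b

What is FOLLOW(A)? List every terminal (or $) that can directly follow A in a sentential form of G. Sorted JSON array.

Compute FIRST by fixpoint:
iter 1:
  A via A→b b: +{b}
  S via S→A b: +{b}
  FIRST[S]={b}  FIRST[A]={b}
iter 2: (stable)
  FIRST[S]={b}  FIRST[A]={b}

Compute FOLLOW by fixpoint:
seed FOLLOW(S) with $
[1]
  S→A b: FOLLOW(A) ⊇ FIRST(b) = {b}; new: +{b}
  FOLLOW[S]={$}  FOLLOW[A]={b}
[2] — fixpoint
  FOLLOW[S]={$}  FOLLOW[A]={b}

FOLLOW(A) = ["b"]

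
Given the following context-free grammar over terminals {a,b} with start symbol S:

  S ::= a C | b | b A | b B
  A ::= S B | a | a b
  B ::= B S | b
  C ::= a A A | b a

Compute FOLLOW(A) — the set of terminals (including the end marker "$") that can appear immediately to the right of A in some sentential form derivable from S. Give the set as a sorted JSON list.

Compute FIRST by fixpoint:
pass 1:
  A via A→a: +{a}
  B via B→b: +{b}
  C via C→a A A: +{a}
  C via C→b a: +{b}
  S via S→a C: +{a}
  S via S→b: +{b}
  S: {a,b}  A: {a}  B: {b}  C: {a,b}
pass 2:
  A via A→S B: +{b}
  S: {a,b}  A: {a,b}  B: {b}  C: {a,b}
pass 3: done
  S: {a,b}  A: {a,b}  B: {b}  C: {a,b}

Compute FOLLOW by fixpoint:
initialize: $ ∈ FOLLOW(S)
round 1:
  A→S B: FOLLOW(S) ⊇ FIRST(B) = {b}; new: +{b}
  B→B S: FOLLOW(B) ⊇ FIRST(S) = {a,b}; new: +{a,b}
  B→B S: FOLLOW(S) ⊇ FOLLOW(B) ⊇ {a,b}; new: +{a}
  C→a A A: FOLLOW(A) ⊇ FIRST(A) = {a,b}; new: +{a,b}
  S→a C: FOLLOW(C) ⊇ FOLLOW(S) ⊇ {$,a,b}; new: +{$,a,b}
  S→b A: FOLLOW(A) ⊇ FOLLOW(S) ⊇ {$,a,b}; new: +{$}
  S→b B: FOLLOW(B) ⊇ FOLLOW(S) ⊇ {$,a,b}; new: +{$}
  FOLLOW(S)={$,a,b}  FOLLOW(A)={$,a,b}  FOLLOW(B)={$,a,b}  FOLLOW(C)={$,a,b}
round 2: — fixpoint
  FOLLOW(S)={$,a,b}  FOLLOW(A)={$,a,b}  FOLLOW(B)={$,a,b}  FOLLOW(C)={$,a,b}

FOLLOW(A) = ["$", "a", "b"]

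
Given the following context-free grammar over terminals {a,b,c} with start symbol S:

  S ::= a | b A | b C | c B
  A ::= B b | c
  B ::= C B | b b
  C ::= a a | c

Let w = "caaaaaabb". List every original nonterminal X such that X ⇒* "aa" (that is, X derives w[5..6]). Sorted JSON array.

Convert to CNF:
  S -> T0 A | T0 C | T2 B | a
  A -> B T0 | c
  B -> C B | T0 T0
  C -> T1 T1 | c
  T0 -> b
  T1 -> a
  T2 -> c

CYK fill — only the sub-triangle for w[5..6]:
  T[5,5] 'a' = {S,T1}  orig:{S}
  T[6,6] 'a' = {S,T1}  orig:{S}
  T[5,6] 'aa' = {C}

Original NTs in T[5,6] deriving "aa": ["C"]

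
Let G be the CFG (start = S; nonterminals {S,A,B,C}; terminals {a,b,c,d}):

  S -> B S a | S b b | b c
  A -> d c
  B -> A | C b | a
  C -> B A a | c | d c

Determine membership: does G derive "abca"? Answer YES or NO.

CNF form of G:
  S -> B X5 | S X6 | T2 T1
  A -> T0 T1
  B -> C T2 | T0 T1 | a
  C -> B X4 | T0 T1 | c
  T0 -> d
  T1 -> c
  T2 -> b
  T3 -> a
  X4 -> A T3
  X5 -> S T3
  X6 -> T2 T2

Fill CYK table bottom-up:
  [0..0]={B,T3}  "a"  orig:{B}
  [1..1]={T2}  "b"  orig:{}
  [2..2]={C,T1}  "c"  orig:{C}
  [3..3]={B,T3}  "a"  orig:{B}
  [0..1]=∅  "ab"
  [1..2]={S}  "bc"
  [2..3]=∅  "ca"
  [0..2]=∅  "abc"
  [1..3]={X5}  "bca"  orig:{}
  [0..3]={S}  "abca"

S ∈ T[0,3] ⇒ YES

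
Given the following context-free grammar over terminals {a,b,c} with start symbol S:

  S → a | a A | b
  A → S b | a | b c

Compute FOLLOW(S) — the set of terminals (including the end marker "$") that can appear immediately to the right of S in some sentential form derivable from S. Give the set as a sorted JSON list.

Compute FIRST by fixpoint:
iter 1:
  A via A→a: +{a}
  A via A→b c: +{b}
  S via S→a: +{a}
  S via S→b: +{b}
  S: {a,b}  A: {a,b}
iter 2: — fixpoint
  S: {a,b}  A: {a,b}

FOLLOW sets:
seed FOLLOW(S) with $
pass 1:
  A→S b: FOLLOW(S) ⊇ FIRST(b) = {b}; new: +{b}
  S→a A: FOLLOW(A) ⊇ FOLLOW(S) ⊇ {$,b}; new: +{$,b}
  FOLLOW(S)={$,b}  FOLLOW(A)={$,b}
pass 2: — fixpoint
  FOLLOW(S)={$,b}  FOLLOW(A)={$,b}

FOLLOW(S) = ["$", "b"]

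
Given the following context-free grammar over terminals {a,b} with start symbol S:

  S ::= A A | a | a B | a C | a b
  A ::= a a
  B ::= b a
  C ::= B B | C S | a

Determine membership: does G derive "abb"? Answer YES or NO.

Convert to CNF:
  S -> A A | T0 B | T0 C | T0 T1 | a
  A -> T0 T0
  B -> T1 T0
  C -> B B | C S | a
  T0 -> a
  T1 -> b

Fill CYK table bottom-up:
  [0..0]={C,S,T0}  "a"  orig:{C,S}
  [1..1]={T1}  "b"  orig:{}
  [2..2]={T1}  "b"  orig:{}
  [0..1]={S}  "ab"
  [1..2]=∅  "bb"
  [0..2]=∅  "abb"

S ∉ T[0,2] ⇒ NO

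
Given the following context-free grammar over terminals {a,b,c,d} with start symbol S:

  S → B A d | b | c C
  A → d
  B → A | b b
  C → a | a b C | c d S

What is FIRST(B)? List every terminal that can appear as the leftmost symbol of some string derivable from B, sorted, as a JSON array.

Compute FIRST by fixpoint:
[1]
  A via A→d: +{d}
  B via B→A: +{d}
  B via B→b b: +{b}
  C via C→a: +{a}
  C via C→c d S: +{c}
  S via S→B A d: +{b,d}
  S via S→c C: +{c}
  FIRST[S]={b,c,d}  FIRST[A]={d}  FIRST[B]={b,d}  FIRST[C]={a,c}
[2] done
  FIRST[S]={b,c,d}  FIRST[A]={d}  FIRST[B]={b,d}  FIRST[C]={a,c}

FIRST(B) = ["b", "d"]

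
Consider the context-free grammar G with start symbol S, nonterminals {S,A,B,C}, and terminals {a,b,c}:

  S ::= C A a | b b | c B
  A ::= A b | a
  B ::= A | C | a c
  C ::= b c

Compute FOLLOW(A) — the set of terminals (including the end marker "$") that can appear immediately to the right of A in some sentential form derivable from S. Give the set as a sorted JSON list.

FIRST sets, iterate to fixpoint:
[1]
  A via A→a: +{a}
  B via B→A: +{a}
  C via C→b c: +{b}
  S via S→C A a: +{b}
  S via S→c B: +{c}
  FIRST(S)={b,c}  FIRST(A)={a}  FIRST(B)={a}  FIRST(C)={b}
[2]
  B via B→C: +{b}
  FIRST(S)={b,c}  FIRST(A)={a}  FIRST(B)={a,b}  FIRST(C)={b}
[3] — fixpoint
  FIRST(S)={b,c}  FIRST(A)={a}  FIRST(B)={a,b}  FIRST(C)={b}

Compute FOLLOW by fixpoint:
initialize: $ ∈ FOLLOW(S)
pass 1:
  A→A b: FOLLOW(A) ⊇ FIRST(b) = {b}; new: +{b}
  S→C A a: FOLLOW(C) ⊇ FIRST(A) = {a}; new: +{a}
  S→C A a: FOLLOW(A) ⊇ FIRST(a) = {a}; new: +{a}
  S→c B: FOLLOW(B) ⊇ FOLLOW(S) ⊇ {$}; new: +{$}
  S: {$}  A: {a,b}  B: {$}  C: {a}
pass 2:
  B→A: FOLLOW(A) ⊇ FOLLOW(B) ⊇ {$}; new: +{$}
  B→C: FOLLOW(C) ⊇ FOLLOW(B) ⊇ {$}; new: +{$}
  S: {$}  A: {$,a,b}  B: {$}  C: {$,a}
pass 3: — fixpoint
  S: {$}  A: {$,a,b}  B: {$}  C: {$,a}

FOLLOW(A) = ["$", "a", "b"]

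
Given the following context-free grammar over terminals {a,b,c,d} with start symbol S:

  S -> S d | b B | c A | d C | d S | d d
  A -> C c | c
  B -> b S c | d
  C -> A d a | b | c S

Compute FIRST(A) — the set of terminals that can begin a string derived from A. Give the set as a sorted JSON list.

Compute FIRST by fixpoint:
[1]
  A via A→c: +{c}
  B via B→b S c: +{b}
  B via B→d: +{d}
  C via C→A d a: +{c}
  C via C→b: +{b}
  S via S→b B: +{b}
  S via S→c A: +{c}
  S via S→d C: +{d}
  FIRST(S)={b,c,d}  FIRST(A)={c}  FIRST(B)={b,d}  FIRST(C)={b,c}
[2]
  A via A→C c: +{b}
  FIRST(S)={b,c,d}  FIRST(A)={b,c}  FIRST(B)={b,d}  FIRST(C)={b,c}
[3] (no change)
  FIRST(S)={b,c,d}  FIRST(A)={b,c}  FIRST(B)={b,d}  FIRST(C)={b,c}

FIRST(A) = ["b", "c"]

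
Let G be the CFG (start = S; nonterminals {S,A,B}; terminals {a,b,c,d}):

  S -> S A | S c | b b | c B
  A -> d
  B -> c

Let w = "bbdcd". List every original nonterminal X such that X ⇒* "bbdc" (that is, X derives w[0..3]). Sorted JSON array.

Convert to CNF:
  S -> S A | S T0 | T0 B | T1 T1
  A -> d
  B -> c
  T0 -> c
  T1 -> b

Fill CYK table bottom-up — only the sub-triangle for w[0..3]:
  [0..0]={T1}  "b"  orig:{}
  [1..1]={T1}  "b"  orig:{}
  [2..2]={A}  "d"
  [3..3]={B,T0}  "c"  orig:{B}
  [0..1]={S}  "bb"
  [1..2]=∅  "bd"
  [2..3]=∅  "dc"
  [0..2]={S}  "bbd"
  [1..3]=∅  "bdc"
  [0..3]={S}  "bbdc"

Original NTs in T[0,3] deriving "bbdc": ["S"]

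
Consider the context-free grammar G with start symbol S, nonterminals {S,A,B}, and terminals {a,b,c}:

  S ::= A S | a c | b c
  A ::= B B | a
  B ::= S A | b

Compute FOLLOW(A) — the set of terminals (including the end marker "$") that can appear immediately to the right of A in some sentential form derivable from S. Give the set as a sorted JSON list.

FIRST iteration:
pass 1:
  A via A→a: +{a}
  B via B→b: +{b}
  S via S→A S: +{a}
  S via S→b c: +{b}
  FIRST[S]={a,b}  FIRST[A]={a}  FIRST[B]={b}
pass 2:
  A via A→B B: +{b}
  B via B→S A: +{a}
  FIRST[S]={a,b}  FIRST[A]={a,b}  FIRST[B]={a,b}
pass 3: — fixpoint
  FIRST[S]={a,b}  FIRST[A]={a,b}  FIRST[B]={a,b}

FOLLOW iteration:
seed FOLLOW(S) with $
[1]
  A→B B: FOLLOW(B) ⊇ FIRST(B) = {a,b}; new: +{a,b}
  B→S A: FOLLOW(S) ⊇ FIRST(A) = {a,b}; new: +{a,b}
  B→S A: FOLLOW(A) ⊇ FOLLOW(B) ⊇ {a,b}; new: +{a,b}
  FOLLOW[S]={$,a,b}  FOLLOW[A]={a,b}  FOLLOW[B]={a,b}
[2] (stable)
  FOLLOW[S]={$,a,b}  FOLLOW[A]={a,b}  FOLLOW[B]={a,b}

FOLLOW(A) = ["a", "b"]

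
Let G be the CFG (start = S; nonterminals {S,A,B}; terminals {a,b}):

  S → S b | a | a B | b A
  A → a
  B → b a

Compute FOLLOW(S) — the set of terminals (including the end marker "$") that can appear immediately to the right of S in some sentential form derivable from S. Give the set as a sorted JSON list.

Compute FIRST by fixpoint:
pass 1:
  A via A→a: +{a}
  B via B→b a: +{b}
  S via S→a: +{a}
  S via S→b A: +{b}
  FIRST[S]={a,b}  FIRST[A]={a}  FIRST[B]={b}
pass 2: done
  FIRST[S]={a,b}  FIRST[A]={a}  FIRST[B]={b}

FOLLOW sets:
initialize: $ ∈ FOLLOW(S)
pass 1:
  S→S b: FOLLOW(S) ⊇ FIRST(b) = {b}; new: +{b}
  S→a B: FOLLOW(B) ⊇ FOLLOW(S) ⊇ {$,b}; new: +{$,b}
  S→b A: FOLLOW(A) ⊇ FOLLOW(S) ⊇ {$,b}; new: +{$,b}
  FOLLOW(S)={$,b}  FOLLOW(A)={$,b}  FOLLOW(B)={$,b}
pass 2: done
  FOLLOW(S)={$,b}  FOLLOW(A)={$,b}  FOLLOW(B)={$,b}

FOLLOW(S) = ["$", "b"]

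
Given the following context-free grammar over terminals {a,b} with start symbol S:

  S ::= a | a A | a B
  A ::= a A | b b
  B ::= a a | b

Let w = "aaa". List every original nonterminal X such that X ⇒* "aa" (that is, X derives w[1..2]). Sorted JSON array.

CNF form of G:
  S -> T0 A | T0 B | a
  A -> T0 A | T1 T1
  B -> T0 T0 | b
  T0 -> a
  T1 -> b

Fill CYK table bottom-up — only the sub-triangle for w[1..2]:
  cell(1,1) a: {S,T0}  orig:{S}
  cell(2,2) a: {S,T0}  orig:{S}
  cell(1,2) aa: {B}

Original NTs in T[1,2] deriving "aa": ["B"]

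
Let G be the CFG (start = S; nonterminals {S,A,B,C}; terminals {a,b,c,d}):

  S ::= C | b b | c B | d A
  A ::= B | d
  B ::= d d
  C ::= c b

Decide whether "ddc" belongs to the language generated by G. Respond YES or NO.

CNF form of G:
  S -> T0 A | T1 B | T1 T2 | T2 T2
  A -> T0 T0 | d
  B -> T0 T0
  C -> T1 T2
  T0 -> d
  T1 -> c
  T2 -> b

Fill CYK table bottom-up:
  T[0,0] 'd' = {A,T0}  orig:{A}
  T[1,1] 'd' = {A,T0}  orig:{A}
  T[2,2] 'c' = {T1}  orig:{}
  T[0,1] 'dd' = {A,B,S}
  T[1,2] 'dc' = ∅
  T[0,2] 'ddc' = ∅

S ∉ T[0,2] ⇒ NO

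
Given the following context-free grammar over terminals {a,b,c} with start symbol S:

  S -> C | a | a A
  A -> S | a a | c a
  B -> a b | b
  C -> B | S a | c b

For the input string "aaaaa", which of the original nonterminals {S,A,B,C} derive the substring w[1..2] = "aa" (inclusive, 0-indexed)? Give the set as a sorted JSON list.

CNF form of G:
  S -> S T0 | T0 A | T0 T1 | T2 T1 | a | b
  A -> S T0 | T0 A | T0 T0 | T0 T1 | T2 T0 | T2 T1 | a | b
  B -> T0 T1 | b
  C -> S T0 | T0 T1 | T2 T1 | b
  T0 -> a
  T1 -> b
  T2 -> c

CYK fill — only the sub-triangle for w[1..2]:
  [1..1]={A,S,T0}  "a"  orig:{A,S}
  [2..2]={A,S,T0}  "a"  orig:{A,S}
  [1..2]={A,C,S}  "aa"

Original NTs in T[1,2] deriving "aa": ["A", "C", "S"]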